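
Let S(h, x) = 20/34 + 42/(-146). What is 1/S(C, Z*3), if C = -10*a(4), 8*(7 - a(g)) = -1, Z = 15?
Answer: 1241/373 ≈ 3.3271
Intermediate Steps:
a(g) = 57/8 (a(g) = 7 - ⅛*(-1) = 7 + ⅛ = 57/8)
C = -285/4 (C = -10*57/8 = -285/4 ≈ -71.250)
S(h, x) = 373/1241 (S(h, x) = 20*(1/34) + 42*(-1/146) = 10/17 - 21/73 = 373/1241)
1/S(C, Z*3) = 1/(373/1241) = 1241/373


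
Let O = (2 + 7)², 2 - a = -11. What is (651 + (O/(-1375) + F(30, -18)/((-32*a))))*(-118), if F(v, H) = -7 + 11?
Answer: -5491908859/71500 ≈ -76810.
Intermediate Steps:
F(v, H) = 4
a = 13 (a = 2 - 1*(-11) = 2 + 11 = 13)
O = 81 (O = 9² = 81)
(651 + (O/(-1375) + F(30, -18)/((-32*a))))*(-118) = (651 + (81/(-1375) + 4/((-32*13))))*(-118) = (651 + (81*(-1/1375) + 4/(-416)))*(-118) = (651 + (-81/1375 + 4*(-1/416)))*(-118) = (651 + (-81/1375 - 1/104))*(-118) = (651 - 9799/143000)*(-118) = (93083201/143000)*(-118) = -5491908859/71500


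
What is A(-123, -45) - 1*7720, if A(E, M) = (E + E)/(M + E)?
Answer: -216119/28 ≈ -7718.5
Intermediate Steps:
A(E, M) = 2*E/(E + M) (A(E, M) = (2*E)/(E + M) = 2*E/(E + M))
A(-123, -45) - 1*7720 = 2*(-123)/(-123 - 45) - 1*7720 = 2*(-123)/(-168) - 7720 = 2*(-123)*(-1/168) - 7720 = 41/28 - 7720 = -216119/28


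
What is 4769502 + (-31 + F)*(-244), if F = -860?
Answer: 4986906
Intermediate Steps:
4769502 + (-31 + F)*(-244) = 4769502 + (-31 - 860)*(-244) = 4769502 - 891*(-244) = 4769502 + 217404 = 4986906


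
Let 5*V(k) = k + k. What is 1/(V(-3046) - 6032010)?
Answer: -5/30166142 ≈ -1.6575e-7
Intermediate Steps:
V(k) = 2*k/5 (V(k) = (k + k)/5 = (2*k)/5 = 2*k/5)
1/(V(-3046) - 6032010) = 1/((⅖)*(-3046) - 6032010) = 1/(-6092/5 - 6032010) = 1/(-30166142/5) = -5/30166142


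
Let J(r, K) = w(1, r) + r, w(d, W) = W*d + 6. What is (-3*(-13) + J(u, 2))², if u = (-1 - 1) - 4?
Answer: 1089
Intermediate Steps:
u = -6 (u = -2 - 4 = -6)
w(d, W) = 6 + W*d
J(r, K) = 6 + 2*r (J(r, K) = (6 + r*1) + r = (6 + r) + r = 6 + 2*r)
(-3*(-13) + J(u, 2))² = (-3*(-13) + (6 + 2*(-6)))² = (39 + (6 - 12))² = (39 - 6)² = 33² = 1089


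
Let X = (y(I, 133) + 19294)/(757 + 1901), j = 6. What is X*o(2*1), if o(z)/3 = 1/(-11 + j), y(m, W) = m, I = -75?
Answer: -19219/4430 ≈ -4.3384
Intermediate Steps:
o(z) = -3/5 (o(z) = 3/(-11 + 6) = 3/(-5) = 3*(-1/5) = -3/5)
X = 19219/2658 (X = (-75 + 19294)/(757 + 1901) = 19219/2658 ≈ 7.2306)
X*o(2*1) = (19219/2658)*(-3/5) = -19219/4430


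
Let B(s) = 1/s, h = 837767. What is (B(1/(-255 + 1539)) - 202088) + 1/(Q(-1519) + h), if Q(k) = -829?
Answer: -168060498151/836938 ≈ -2.0080e+5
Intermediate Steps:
(B(1/(-255 + 1539)) - 202088) + 1/(Q(-1519) + h) = (1/(1/(-255 + 1539)) - 202088) + 1/(-829 + 837767) = (1/(1/1284) - 202088) + 1/836938 = (1284 - 202088) + 1/836938 = -200804 + 1/836938 = -168060498151/836938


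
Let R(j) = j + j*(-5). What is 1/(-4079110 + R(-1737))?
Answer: -1/4072162 ≈ -2.4557e-7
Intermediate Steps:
R(j) = -4*j (R(j) = j - 5*j = -4*j)
1/(-4079110 + R(-1737)) = 1/(-4079110 - 4*(-1737)) = 1/(-4079110 + 6948) = 1/(-4072162) = -1/4072162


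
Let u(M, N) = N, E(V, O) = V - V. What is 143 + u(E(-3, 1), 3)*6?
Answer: 161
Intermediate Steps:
E(V, O) = 0
143 + u(E(-3, 1), 3)*6 = 143 + 3*6 = 143 + 18 = 161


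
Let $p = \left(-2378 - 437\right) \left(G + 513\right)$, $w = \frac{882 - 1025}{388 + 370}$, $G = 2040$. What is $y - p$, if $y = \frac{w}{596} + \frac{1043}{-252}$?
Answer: $\frac{29220452611195}{4065912} \approx 7.1867 \cdot 10^{6}$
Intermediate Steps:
$w = - \frac{143}{758} \approx -0.18865$
$p = -7186695$ ($p = \left(-2378 - 437\right) \left(2040 + 513\right) = \left(-2815\right) 2553 = -7186695$)
$y = - \frac{16829645}{4065912}$ ($y = - \frac{143}{758 \cdot 596} + \frac{1043}{-252} = \left(- \frac{143}{758}\right) \frac{1}{596} + 1043 \left(- \frac{1}{252}\right) = - \frac{143}{451768} - \frac{149}{36} = - \frac{16829645}{4065912} \approx -4.1392$)
$y - p = - \frac{16829645}{4065912} - -7186695 = - \frac{16829645}{4065912} + 7186695 = \frac{29220452611195}{4065912}$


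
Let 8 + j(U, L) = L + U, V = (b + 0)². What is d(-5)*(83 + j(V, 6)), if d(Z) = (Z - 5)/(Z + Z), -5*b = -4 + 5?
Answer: 2026/25 ≈ 81.040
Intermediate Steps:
b = -⅕ (b = -(-4 + 5)/5 = -⅕*1 = -⅕ ≈ -0.20000)
V = 1/25 (V = (-⅕ + 0)² = (-⅕)² = 1/25 ≈ 0.040000)
j(U, L) = -8 + L + U (j(U, L) = -8 + (L + U) = -8 + L + U)
d(Z) = (-5 + Z)/(2*Z) (d(Z) = (-5 + Z)/((2*Z)) = (-5 + Z)*(1/(2*Z)) = (-5 + Z)/(2*Z))
d(-5)*(83 + j(V, 6)) = ((½)*(-5 - 5)/(-5))*(83 + (-8 + 6 + 1/25)) = ((½)*(-⅕)*(-10))*(83 - 49/25) = 1*(2026/25) = 2026/25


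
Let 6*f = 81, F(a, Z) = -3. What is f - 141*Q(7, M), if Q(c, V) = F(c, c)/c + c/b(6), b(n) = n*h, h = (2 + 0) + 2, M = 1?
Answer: 1837/56 ≈ 32.804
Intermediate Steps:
h = 4 (h = 2 + 2 = 4)
b(n) = 4*n (b(n) = n*4 = 4*n)
f = 27/2 (f = (1/6)*81 = 27/2 ≈ 13.500)
Q(c, V) = -3/c + c/24 (Q(c, V) = -3/c + c/((4*6)) = -3/c + c/24)
f - 141*Q(7, M) = 27/2 - 141*(-3/7 + (1/24)*7) = 27/2 - 141*(-3*1/7 + 7/24) = 27/2 - 141*(-3/7 + 7/24) = 27/2 - 141*(-23/168) = 27/2 + 1081/56 = 1837/56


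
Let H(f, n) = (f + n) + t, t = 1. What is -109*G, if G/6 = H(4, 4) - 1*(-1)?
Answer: -6540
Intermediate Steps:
H(f, n) = 1 + f + n (H(f, n) = (f + n) + 1 = 1 + f + n)
G = 60 (G = 6*((1 + 4 + 4) - 1*(-1)) = 6*(9 + 1) = 6*10 = 60)
-109*G = -109*60 = -6540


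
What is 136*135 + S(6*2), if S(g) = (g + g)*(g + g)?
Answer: 18936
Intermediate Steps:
S(g) = 4*g**2 (S(g) = (2*g)*(2*g) = 4*g**2)
136*135 + S(6*2) = 136*135 + 4*(6*2)**2 = 18360 + 4*12**2 = 18360 + 4*144 = 18360 + 576 = 18936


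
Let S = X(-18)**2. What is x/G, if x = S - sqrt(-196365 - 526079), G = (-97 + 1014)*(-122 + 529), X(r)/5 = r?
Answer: 8100/373219 - 2*I*sqrt(180611)/373219 ≈ 0.021703 - 0.0022774*I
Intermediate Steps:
X(r) = 5*r
G = 373219 (G = 917*407 = 373219)
S = 8100 (S = (5*(-18))**2 = (-90)**2 = 8100)
x = 8100 - 2*I*sqrt(180611) (x = 8100 - sqrt(-196365 - 526079) = 8100 - sqrt(-722444) = 8100 - 2*I*sqrt(180611) ≈ 8100.0 - 849.97*I)
x/G = (8100 - 2*I*sqrt(180611))/373219 = (8100 - 2*I*sqrt(180611))*(1/373219) = 8100/373219 - 2*I*sqrt(180611)/373219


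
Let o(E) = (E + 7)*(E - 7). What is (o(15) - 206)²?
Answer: 900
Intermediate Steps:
o(E) = (-7 + E)*(7 + E) (o(E) = (7 + E)*(-7 + E) = (-7 + E)*(7 + E))
(o(15) - 206)² = ((-49 + 15²) - 206)² = ((-49 + 225) - 206)² = (176 - 206)² = (-30)² = 900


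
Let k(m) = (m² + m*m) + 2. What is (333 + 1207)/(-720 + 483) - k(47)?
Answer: -1049080/237 ≈ -4426.5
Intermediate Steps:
k(m) = 2 + 2*m² (k(m) = (m² + m²) + 2 = 2*m² + 2 = 2 + 2*m²)
(333 + 1207)/(-720 + 483) - k(47) = (333 + 1207)/(-720 + 483) - (2 + 2*47²) = 1540/(-237) - (2 + 2*2209) = 1540*(-1/237) - (2 + 4418) = -1540/237 - 1*4420 = -1540/237 - 4420 = -1049080/237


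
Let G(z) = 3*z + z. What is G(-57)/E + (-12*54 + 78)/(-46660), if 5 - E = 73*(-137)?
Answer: -246753/23343998 ≈ -0.010570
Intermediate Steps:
G(z) = 4*z
E = 10006 (E = 5 - 73*(-137) = 5 - 1*(-10001) = 5 + 10001 = 10006)
G(-57)/E + (-12*54 + 78)/(-46660) = (4*(-57))/10006 + (-12*54 + 78)/(-46660) = -228*1/10006 + (-648 + 78)*(-1/46660) = -114/5003 - 570*(-1/46660) = -114/5003 + 57/4666 = -246753/23343998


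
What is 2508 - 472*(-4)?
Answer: 4396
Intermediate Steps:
2508 - 472*(-4) = 2508 + 1888 = 4396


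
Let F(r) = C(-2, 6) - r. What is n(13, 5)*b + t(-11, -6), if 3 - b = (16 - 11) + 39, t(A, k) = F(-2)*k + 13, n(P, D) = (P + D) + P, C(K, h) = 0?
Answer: -1270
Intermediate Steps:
n(P, D) = D + 2*P (n(P, D) = (D + P) + P = D + 2*P)
F(r) = -r (F(r) = 0 - r = -r)
t(A, k) = 13 + 2*k (t(A, k) = (-1*(-2))*k + 13 = 2*k + 13 = 13 + 2*k)
b = -41 (b = 3 - ((16 - 11) + 39) = 3 - (5 + 39) = 3 - 1*44 = 3 - 44 = -41)
n(13, 5)*b + t(-11, -6) = (5 + 2*13)*(-41) + (13 + 2*(-6)) = (5 + 26)*(-41) + (13 - 12) = 31*(-41) + 1 = -1271 + 1 = -1270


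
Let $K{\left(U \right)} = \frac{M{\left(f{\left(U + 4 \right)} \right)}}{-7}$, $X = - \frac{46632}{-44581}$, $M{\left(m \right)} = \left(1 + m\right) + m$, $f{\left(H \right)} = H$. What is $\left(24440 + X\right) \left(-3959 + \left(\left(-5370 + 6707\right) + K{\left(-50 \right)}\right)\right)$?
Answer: $- \frac{2842782763648}{44581} \approx -6.3767 \cdot 10^{7}$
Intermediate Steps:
$M{\left(m \right)} = 1 + 2 m$
$X = \frac{46632}{44581}$ ($X = \left(-46632\right) \left(- \frac{1}{44581}\right) = \frac{46632}{44581} \approx 1.046$)
$K{\left(U \right)} = - \frac{9}{7} - \frac{2 U}{7}$ ($K{\left(U \right)} = \frac{1 + 2 \left(U + 4\right)}{-7} = \left(1 + 2 \left(4 + U\right)\right) \left(- \frac{1}{7}\right) = \left(1 + \left(8 + 2 U\right)\right) \left(- \frac{1}{7}\right) = \left(9 + 2 U\right) \left(- \frac{1}{7}\right) = - \frac{9}{7} - \frac{2 U}{7}$)
$\left(24440 + X\right) \left(-3959 + \left(\left(-5370 + 6707\right) + K{\left(-50 \right)}\right)\right) = \left(24440 + \frac{46632}{44581}\right) \left(-3959 + \left(\left(-5370 + 6707\right) - -13\right)\right) = \frac{1089606272 \left(-3959 + \left(1337 + \left(- \frac{9}{7} + \frac{100}{7}\right)\right)\right)}{44581} = \frac{1089606272 \left(-3959 + \left(1337 + 13\right)\right)}{44581} = \frac{1089606272 \left(-3959 + 1350\right)}{44581} = \frac{1089606272}{44581} \left(-2609\right) = - \frac{2842782763648}{44581}$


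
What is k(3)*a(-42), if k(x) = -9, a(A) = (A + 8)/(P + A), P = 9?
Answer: -102/11 ≈ -9.2727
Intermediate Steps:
a(A) = (8 + A)/(9 + A) (a(A) = (A + 8)/(9 + A) = (8 + A)/(9 + A))
k(3)*a(-42) = -9*(8 - 42)/(9 - 42) = -9*(-34)/(-33) = -(-3)*(-34)/11 = -9*34/33 = -102/11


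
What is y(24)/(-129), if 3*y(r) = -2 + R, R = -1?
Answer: 1/129 ≈ 0.0077519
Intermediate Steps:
y(r) = -1 (y(r) = (-2 - 1)/3 = (1/3)*(-3) = -1)
y(24)/(-129) = -1/(-129) = -1*(-1/129) = 1/129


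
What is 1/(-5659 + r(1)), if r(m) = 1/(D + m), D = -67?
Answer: -66/373495 ≈ -0.00017671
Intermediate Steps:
r(m) = 1/(-67 + m)
1/(-5659 + r(1)) = 1/(-5659 + 1/(-67 + 1)) = 1/(-5659 + 1/(-66)) = 1/(-5659 - 1/66) = 1/(-373495/66) = -66/373495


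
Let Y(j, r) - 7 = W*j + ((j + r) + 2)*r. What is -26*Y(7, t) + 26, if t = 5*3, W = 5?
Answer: -10426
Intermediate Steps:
t = 15
Y(j, r) = 7 + 5*j + r*(2 + j + r) (Y(j, r) = 7 + (5*j + ((j + r) + 2)*r) = 7 + (5*j + (2 + j + r)*r) = 7 + (5*j + r*(2 + j + r)) = 7 + 5*j + r*(2 + j + r))
-26*Y(7, t) + 26 = -26*(7 + 15**2 + 2*15 + 5*7 + 7*15) + 26 = -26*(7 + 225 + 30 + 35 + 105) + 26 = -26*402 + 26 = -10452 + 26 = -10426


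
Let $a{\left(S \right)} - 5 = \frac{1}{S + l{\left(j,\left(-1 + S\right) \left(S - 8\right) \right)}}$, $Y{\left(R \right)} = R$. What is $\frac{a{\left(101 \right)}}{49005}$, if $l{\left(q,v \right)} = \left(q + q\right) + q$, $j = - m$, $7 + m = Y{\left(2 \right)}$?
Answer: $\frac{581}{5684580} \approx 0.00010221$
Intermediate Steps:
$m = -5$ ($m = -7 + 2 = -5$)
$j = 5$ ($j = \left(-1\right) \left(-5\right) = 5$)
$l{\left(q,v \right)} = 3 q$ ($l{\left(q,v \right)} = 2 q + q = 3 q$)
$a{\left(S \right)} = 5 + \frac{1}{15 + S}$ ($a{\left(S \right)} = 5 + \frac{1}{S + 3 \cdot 5} = 5 + \frac{1}{S + 15} = 5 + \frac{1}{15 + S}$)
$\frac{a{\left(101 \right)}}{49005} = \frac{\frac{1}{15 + 101} \left(76 + 5 \cdot 101\right)}{49005} = \frac{76 + 505}{116} \cdot \frac{1}{49005} = \frac{1}{116} \cdot 581 \cdot \frac{1}{49005} = \frac{581}{116} \cdot \frac{1}{49005} = \frac{581}{5684580}$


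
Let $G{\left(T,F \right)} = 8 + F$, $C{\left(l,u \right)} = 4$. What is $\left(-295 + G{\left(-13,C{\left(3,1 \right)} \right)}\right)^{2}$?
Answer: $80089$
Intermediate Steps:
$\left(-295 + G{\left(-13,C{\left(3,1 \right)} \right)}\right)^{2} = \left(-295 + \left(8 + 4\right)\right)^{2} = \left(-295 + 12\right)^{2} = \left(-283\right)^{2} = 80089$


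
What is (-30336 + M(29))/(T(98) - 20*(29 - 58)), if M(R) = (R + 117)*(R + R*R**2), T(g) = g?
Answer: 1767346/339 ≈ 5213.4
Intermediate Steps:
M(R) = (117 + R)*(R + R**3)
(-30336 + M(29))/(T(98) - 20*(29 - 58)) = (-30336 + 29*(117 + 29 + 29**3 + 117*29**2))/(98 - 20*(29 - 58)) = (-30336 + 29*(117 + 29 + 24389 + 117*841))/(98 - 20*(-29)) = (-30336 + 29*(117 + 29 + 24389 + 98397))/(98 + 580) = (-30336 + 29*122932)/678 = (-30336 + 3565028)*(1/678) = 3534692*(1/678) = 1767346/339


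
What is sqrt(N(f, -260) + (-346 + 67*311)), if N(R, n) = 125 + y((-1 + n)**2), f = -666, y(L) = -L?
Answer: I*sqrt(47505) ≈ 217.96*I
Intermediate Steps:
N(R, n) = 125 - (-1 + n)**2
sqrt(N(f, -260) + (-346 + 67*311)) = sqrt((125 - (-1 - 260)**2) + (-346 + 67*311)) = sqrt((125 - 1*(-261)**2) + (-346 + 20837)) = sqrt((125 - 1*68121) + 20491) = sqrt((125 - 68121) + 20491) = sqrt(-67996 + 20491) = sqrt(-47505) = I*sqrt(47505)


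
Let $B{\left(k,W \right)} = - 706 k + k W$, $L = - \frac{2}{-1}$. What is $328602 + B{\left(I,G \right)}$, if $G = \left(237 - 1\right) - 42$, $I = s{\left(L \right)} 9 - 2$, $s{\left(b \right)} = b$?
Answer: $320410$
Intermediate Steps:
$L = 2$ ($L = \left(-2\right) \left(-1\right) = 2$)
$I = 16$ ($I = 2 \cdot 9 - 2 = 18 - 2 = 16$)
$G = 194$ ($G = 236 - 42 = 194$)
$B{\left(k,W \right)} = - 706 k + W k$
$328602 + B{\left(I,G \right)} = 328602 + 16 \left(-706 + 194\right) = 328602 + 16 \left(-512\right) = 328602 - 8192 = 320410$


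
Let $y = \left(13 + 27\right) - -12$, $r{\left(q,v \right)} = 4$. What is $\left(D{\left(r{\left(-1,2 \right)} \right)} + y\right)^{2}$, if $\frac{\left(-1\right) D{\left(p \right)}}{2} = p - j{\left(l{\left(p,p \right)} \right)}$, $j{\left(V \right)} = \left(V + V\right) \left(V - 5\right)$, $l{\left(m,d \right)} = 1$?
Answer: $784$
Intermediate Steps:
$j{\left(V \right)} = 2 V \left(-5 + V\right)$
$y = 52$ ($y = 40 + 12 = 52$)
$D{\left(p \right)} = -16 - 2 p$ ($D{\left(p \right)} = - 2 \left(p - 2 \cdot 1 \left(-5 + 1\right)\right) = - 2 \left(p - 2 \cdot 1 \left(-4\right)\right) = - 2 \left(p - -8\right) = - 2 \left(p + 8\right) = - 2 \left(8 + p\right) = -16 - 2 p$)
$\left(D{\left(r{\left(-1,2 \right)} \right)} + y\right)^{2} = \left(\left(-16 - 8\right) + 52\right)^{2} = \left(-24 + 52\right)^{2} = 28^{2} = 784$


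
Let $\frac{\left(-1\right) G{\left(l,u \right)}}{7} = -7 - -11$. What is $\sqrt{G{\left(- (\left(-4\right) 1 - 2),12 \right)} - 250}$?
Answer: $i \sqrt{278} \approx 16.673 i$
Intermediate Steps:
$G{\left(l,u \right)} = -28$ ($G{\left(l,u \right)} = - 7 \left(-7 - -11\right) = - 7 \left(-7 + 11\right) = \left(-7\right) 4 = -28$)
$\sqrt{G{\left(- (\left(-4\right) 1 - 2),12 \right)} - 250} = \sqrt{-28 - 250} = \sqrt{-278} = i \sqrt{278}$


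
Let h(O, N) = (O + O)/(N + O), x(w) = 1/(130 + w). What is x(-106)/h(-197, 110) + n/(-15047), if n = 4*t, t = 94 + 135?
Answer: -2450869/47428144 ≈ -0.051675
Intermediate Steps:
t = 229
h(O, N) = 2*O/(N + O) (h(O, N) = (2*O)/(N + O) = 2*O/(N + O))
n = 916 (n = 4*229 = 916)
x(-106)/h(-197, 110) + n/(-15047) = 1/((130 - 106)*((2*(-197)/(110 - 197)))) + 916/(-15047) = 1/(24*((2*(-197)/(-87)))) + 916*(-1/15047) = 1/(24*((2*(-197)*(-1/87)))) - 916/15047 = 1/(24*(394/87)) - 916/15047 = (1/24)*(87/394) - 916/15047 = 29/3152 - 916/15047 = -2450869/47428144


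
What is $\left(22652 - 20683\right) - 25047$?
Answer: $-23078$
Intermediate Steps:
$\left(22652 - 20683\right) - 25047 = 1969 - 25047 = -23078$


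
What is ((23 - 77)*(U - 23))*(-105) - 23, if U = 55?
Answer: 181417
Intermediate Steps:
((23 - 77)*(U - 23))*(-105) - 23 = ((23 - 77)*(55 - 23))*(-105) - 23 = -54*32*(-105) - 23 = -1728*(-105) - 23 = 181440 - 23 = 181417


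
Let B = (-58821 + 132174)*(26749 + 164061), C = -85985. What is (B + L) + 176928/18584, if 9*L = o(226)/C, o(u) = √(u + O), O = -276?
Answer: 32513836837506/2323 - I*√2/154773 ≈ 1.3996e+10 - 9.1373e-6*I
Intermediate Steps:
o(u) = √(-276 + u) (o(u) = √(u - 276) = √(-276 + u))
L = -I*√2/154773 (L = (√(-276 + 226)/(-85985))/9 = (√(-50)*(-1/85985))/9 = ((5*I*√2)*(-1/85985))/9 = (-I*√2/17197)/9 = -I*√2/154773 ≈ -9.1373e-6*I)
B = 13996485930 (B = 73353*190810 = 13996485930)
(B + L) + 176928/18584 = (13996485930 - I*√2/154773) + 176928/18584 = (13996485930 - I*√2/154773) + 176928*(1/18584) = (13996485930 - I*√2/154773) + 22116/2323 = 32513836837506/2323 - I*√2/154773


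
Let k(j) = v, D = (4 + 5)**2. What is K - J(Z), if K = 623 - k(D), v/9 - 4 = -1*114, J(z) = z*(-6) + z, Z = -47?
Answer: 1378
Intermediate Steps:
J(z) = -5*z (J(z) = -6*z + z = -5*z)
v = -990 (v = 36 + 9*(-1*114) = 36 + 9*(-114) = 36 - 1026 = -990)
D = 81 (D = 9**2 = 81)
k(j) = -990
K = 1613 (K = 623 - 1*(-990) = 623 + 990 = 1613)
K - J(Z) = 1613 - (-5)*(-47) = 1613 - 1*235 = 1613 - 235 = 1378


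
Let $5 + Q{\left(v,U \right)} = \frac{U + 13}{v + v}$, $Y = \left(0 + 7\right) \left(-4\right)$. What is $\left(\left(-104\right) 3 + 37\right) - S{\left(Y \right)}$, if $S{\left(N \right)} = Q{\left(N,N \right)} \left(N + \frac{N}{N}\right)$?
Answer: $- \frac{22555}{56} \approx -402.77$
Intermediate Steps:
$Y = -28$ ($Y = 7 \left(-4\right) = -28$)
$Q{\left(v,U \right)} = -5 + \frac{13 + U}{2 v}$ ($Q{\left(v,U \right)} = -5 + \frac{U + 13}{v + v} = -5 + \frac{13 + U}{2 v}$)
$S{\left(N \right)} = \frac{\left(1 + N\right) \left(13 - 9 N\right)}{2 N}$ ($S{\left(N \right)} = \frac{13 + N - 10 N}{2 N} \left(N + \frac{N}{N}\right) = \frac{13 - 9 N}{2 N} \left(N + 1\right) = \frac{13 - 9 N}{2 N} \left(1 + N\right) = \frac{\left(1 + N\right) \left(13 - 9 N\right)}{2 N}$)
$\left(\left(-104\right) 3 + 37\right) - S{\left(Y \right)} = \left(\left(-104\right) 3 + 37\right) - \frac{\left(1 - 28\right) \left(13 - -252\right)}{2 \left(-28\right)} = \left(-312 + 37\right) - \frac{1}{2} \left(- \frac{1}{28}\right) \left(-27\right) \left(13 + 252\right) = -275 - \frac{1}{2} \left(- \frac{1}{28}\right) \left(-27\right) 265 = -275 - \frac{7155}{56} = - \frac{22555}{56}$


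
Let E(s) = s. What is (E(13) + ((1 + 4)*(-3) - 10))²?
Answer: 144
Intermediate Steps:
(E(13) + ((1 + 4)*(-3) - 10))² = (13 + ((1 + 4)*(-3) - 10))² = (13 + (5*(-3) - 10))² = (13 + (-15 - 10))² = (13 - 25)² = (-12)² = 144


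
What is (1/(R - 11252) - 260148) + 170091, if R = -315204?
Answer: -29399647993/326456 ≈ -90057.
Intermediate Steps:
(1/(R - 11252) - 260148) + 170091 = (1/(-315204 - 11252) - 260148) + 170091 = (1/(-326456) - 260148) + 170091 = (-1/326456 - 260148) + 170091 = -84926875489/326456 + 170091 = -29399647993/326456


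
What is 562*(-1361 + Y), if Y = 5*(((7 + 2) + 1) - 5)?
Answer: -750832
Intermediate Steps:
Y = 25 (Y = 5*((9 + 1) - 5) = 5*(10 - 5) = 5*5 = 25)
562*(-1361 + Y) = 562*(-1361 + 25) = 562*(-1336) = -750832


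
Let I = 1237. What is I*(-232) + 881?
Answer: -286103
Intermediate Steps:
I*(-232) + 881 = 1237*(-232) + 881 = -286984 + 881 = -286103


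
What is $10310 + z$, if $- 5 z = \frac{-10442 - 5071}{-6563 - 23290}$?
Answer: $\frac{512968879}{49755} \approx 10310.0$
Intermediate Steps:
$z = - \frac{5171}{49755}$ ($z = - \frac{\left(-10442 - 5071\right) \frac{1}{-6563 - 23290}}{5} = - \frac{\left(-15513\right) \frac{1}{-29853}}{5} = - \frac{\left(-15513\right) \left(- \frac{1}{29853}\right)}{5} = \left(- \frac{1}{5}\right) \frac{5171}{9951} = - \frac{5171}{49755} \approx -0.10393$)
$10310 + z = 10310 - \frac{5171}{49755} = \frac{512968879}{49755}$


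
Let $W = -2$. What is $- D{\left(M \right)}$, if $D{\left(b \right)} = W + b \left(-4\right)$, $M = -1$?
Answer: $-2$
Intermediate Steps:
$D{\left(b \right)} = -2 - 4 b$ ($D{\left(b \right)} = -2 + b \left(-4\right) = -2 - 4 b$)
$- D{\left(M \right)} = - (-2 - -4) = - (-2 + 4) = \left(-1\right) 2 = -2$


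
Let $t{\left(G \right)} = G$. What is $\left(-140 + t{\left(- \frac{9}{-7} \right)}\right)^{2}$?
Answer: $\frac{942841}{49} \approx 19242.0$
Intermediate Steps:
$\left(-140 + t{\left(- \frac{9}{-7} \right)}\right)^{2} = \left(-140 - \frac{9}{-7}\right)^{2} = \left(-140 - - \frac{9}{7}\right)^{2} = \left(-140 + \frac{9}{7}\right)^{2} = \left(- \frac{971}{7}\right)^{2} = \frac{942841}{49}$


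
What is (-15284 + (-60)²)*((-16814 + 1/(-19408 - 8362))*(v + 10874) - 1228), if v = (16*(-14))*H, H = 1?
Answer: 5810199679644964/2777 ≈ 2.0923e+12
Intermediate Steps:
v = -224 (v = (16*(-14))*1 = -224*1 = -224)
(-15284 + (-60)²)*((-16814 + 1/(-19408 - 8362))*(v + 10874) - 1228) = (-15284 + (-60)²)*((-16814 + 1/(-19408 - 8362))*(-224 + 10874) - 1228) = (-15284 + 3600)*((-16814 + 1/(-27770))*10650 - 1228) = -11684*((-16814 - 1/27770)*10650 - 1228) = -11684*(-466924781/27770*10650 - 1228) = -11684*(-497274891765/2777 - 1228) = -11684*(-497278301921/2777) = 5810199679644964/2777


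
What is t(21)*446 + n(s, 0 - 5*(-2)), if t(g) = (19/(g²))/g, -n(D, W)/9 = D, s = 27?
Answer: -2241949/9261 ≈ -242.08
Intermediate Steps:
n(D, W) = -9*D
t(g) = 19/g³ (t(g) = (19/g²)/g = 19/g³)
t(21)*446 + n(s, 0 - 5*(-2)) = (19/21³)*446 - 9*27 = (19*(1/9261))*446 - 243 = (19/9261)*446 - 243 = 8474/9261 - 243 = -2241949/9261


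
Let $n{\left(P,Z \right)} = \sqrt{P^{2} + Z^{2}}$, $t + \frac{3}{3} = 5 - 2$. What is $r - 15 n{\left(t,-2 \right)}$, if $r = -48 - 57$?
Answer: $-105 - 30 \sqrt{2} \approx -147.43$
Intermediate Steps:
$r = -105$ ($r = -48 - 57 = -105$)
$t = 2$ ($t = -1 + \left(5 - 2\right) = -1 + 3 = 2$)
$r - 15 n{\left(t,-2 \right)} = -105 - 15 \sqrt{2^{2} + \left(-2\right)^{2}} = -105 - 15 \sqrt{4 + 4} = -105 - 15 \sqrt{8} = -105 - 15 \cdot 2 \sqrt{2} = -105 - 30 \sqrt{2}$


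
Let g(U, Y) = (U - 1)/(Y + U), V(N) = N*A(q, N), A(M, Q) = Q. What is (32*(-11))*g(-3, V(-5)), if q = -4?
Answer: 64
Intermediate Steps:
V(N) = N² (V(N) = N*N = N²)
g(U, Y) = (-1 + U)/(U + Y)
(32*(-11))*g(-3, V(-5)) = (32*(-11))*((-1 - 3)/(-3 + (-5)²)) = -352*(-4)/(-3 + 25) = -352*(-4)/22 = -16*(-4) = -352*(-2/11) = 64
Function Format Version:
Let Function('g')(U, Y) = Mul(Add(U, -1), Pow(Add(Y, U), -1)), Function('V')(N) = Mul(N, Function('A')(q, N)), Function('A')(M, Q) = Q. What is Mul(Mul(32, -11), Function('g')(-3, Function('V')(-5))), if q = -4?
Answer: 64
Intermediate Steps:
Function('V')(N) = Pow(N, 2) (Function('V')(N) = Mul(N, N) = Pow(N, 2))
Function('g')(U, Y) = Mul(Pow(Add(U, Y), -1), Add(-1, U)) (Function('g')(U, Y) = Mul(Add(-1, U), Pow(Add(U, Y), -1)) = Mul(Pow(Add(U, Y), -1), Add(-1, U)))
Mul(Mul(32, -11), Function('g')(-3, Function('V')(-5))) = Mul(Mul(32, -11), Mul(Pow(Add(-3, Pow(-5, 2)), -1), Add(-1, -3))) = Mul(-352, Mul(Pow(Add(-3, 25), -1), -4)) = Mul(-352, Mul(Pow(22, -1), -4)) = Mul(-352, Mul(Rational(1, 22), -4)) = Mul(-352, Rational(-2, 11)) = 64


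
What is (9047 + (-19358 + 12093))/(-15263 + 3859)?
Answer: -891/5702 ≈ -0.15626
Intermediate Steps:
(9047 + (-19358 + 12093))/(-15263 + 3859) = (9047 - 7265)/(-11404) = 1782*(-1/11404) = -891/5702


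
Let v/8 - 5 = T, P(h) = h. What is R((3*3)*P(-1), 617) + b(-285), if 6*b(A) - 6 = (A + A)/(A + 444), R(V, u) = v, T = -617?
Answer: -778400/159 ≈ -4895.6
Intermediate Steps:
v = -4896 (v = 40 + 8*(-617) = 40 - 4936 = -4896)
R(V, u) = -4896
b(A) = 1 + A/(3*(444 + A)) (b(A) = 1 + ((A + A)/(A + 444))/6 = 1 + ((2*A)/(444 + A))/6 = 1 + (2*A/(444 + A))/6 = 1 + A/(3*(444 + A)))
R((3*3)*P(-1), 617) + b(-285) = -4896 + 4*(333 - 285)/(3*(444 - 285)) = -4896 + (4/3)*48/159 = -4896 + (4/3)*(1/159)*48 = -4896 + 64/159 = -778400/159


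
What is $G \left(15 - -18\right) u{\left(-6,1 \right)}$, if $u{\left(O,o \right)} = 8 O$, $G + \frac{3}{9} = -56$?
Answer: $89232$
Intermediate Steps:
$G = - \frac{169}{3}$ ($G = - \frac{1}{3} - 56 = - \frac{169}{3} \approx -56.333$)
$G \left(15 - -18\right) u{\left(-6,1 \right)} = - \frac{169 \left(15 - -18\right)}{3} \cdot 8 \left(-6\right) = - \frac{169 \left(15 + 18\right)}{3} \left(-48\right) = \left(- \frac{169}{3}\right) 33 \left(-48\right) = \left(-1859\right) \left(-48\right) = 89232$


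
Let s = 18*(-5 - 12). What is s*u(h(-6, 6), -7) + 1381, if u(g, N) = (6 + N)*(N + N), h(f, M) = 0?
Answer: -2903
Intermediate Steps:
u(g, N) = 2*N*(6 + N) (u(g, N) = (6 + N)*(2*N) = 2*N*(6 + N))
s = -306 (s = 18*(-17) = -306)
s*u(h(-6, 6), -7) + 1381 = -612*(-7)*(6 - 7) + 1381 = -612*(-7)*(-1) + 1381 = -306*14 + 1381 = -4284 + 1381 = -2903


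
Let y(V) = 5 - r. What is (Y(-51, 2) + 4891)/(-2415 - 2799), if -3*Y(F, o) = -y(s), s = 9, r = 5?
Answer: -4891/5214 ≈ -0.93805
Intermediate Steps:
y(V) = 0 (y(V) = 5 - 1*5 = 5 - 5 = 0)
Y(F, o) = 0 (Y(F, o) = -(-1)*0/3 = -⅓*0 = 0)
(Y(-51, 2) + 4891)/(-2415 - 2799) = (0 + 4891)/(-2415 - 2799) = 4891/(-5214) = 4891*(-1/5214) = -4891/5214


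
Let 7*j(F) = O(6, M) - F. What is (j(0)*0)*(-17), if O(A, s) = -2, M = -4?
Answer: 0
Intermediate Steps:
j(F) = -2/7 - F/7 (j(F) = (-2 - F)/7 = -2/7 - F/7)
(j(0)*0)*(-17) = ((-2/7 - ⅐*0)*0)*(-17) = ((-2/7 + 0)*0)*(-17) = -2/7*0*(-17) = 0*(-17) = 0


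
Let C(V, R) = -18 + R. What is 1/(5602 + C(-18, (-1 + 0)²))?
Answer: 1/5585 ≈ 0.00017905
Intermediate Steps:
1/(5602 + C(-18, (-1 + 0)²)) = 1/(5602 + (-18 + (-1 + 0)²)) = 1/(5602 + (-18 + (-1)²)) = 1/(5602 + (-18 + 1)) = 1/(5602 - 17) = 1/5585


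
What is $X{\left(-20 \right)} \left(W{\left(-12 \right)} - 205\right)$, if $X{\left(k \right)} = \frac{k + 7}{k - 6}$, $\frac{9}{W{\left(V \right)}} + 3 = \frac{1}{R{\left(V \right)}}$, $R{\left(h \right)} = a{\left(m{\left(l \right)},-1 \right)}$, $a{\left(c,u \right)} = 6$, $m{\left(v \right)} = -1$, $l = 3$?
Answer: $- \frac{3539}{34} \approx -104.09$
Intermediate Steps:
$R{\left(h \right)} = 6$
$W{\left(V \right)} = - \frac{54}{17}$ ($W{\left(V \right)} = \frac{9}{-3 + \frac{1}{6}} = \frac{9}{- \frac{17}{6}} = 9 \left(- \frac{6}{17}\right) = - \frac{54}{17}$)
$X{\left(k \right)} = \frac{7 + k}{-6 + k}$
$X{\left(-20 \right)} \left(W{\left(-12 \right)} - 205\right) = \frac{7 - 20}{-6 - 20} \left(- \frac{54}{17} - 205\right) = \frac{1}{-26} \left(-13\right) \left(- \frac{3539}{17}\right) = \left(- \frac{1}{26}\right) \left(-13\right) \left(- \frac{3539}{17}\right) = \frac{1}{2} \left(- \frac{3539}{17}\right) = - \frac{3539}{34}$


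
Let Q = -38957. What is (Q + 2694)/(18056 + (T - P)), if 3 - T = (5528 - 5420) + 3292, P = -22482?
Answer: -36263/37141 ≈ -0.97636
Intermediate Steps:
T = -3397 (T = 3 - ((5528 - 5420) + 3292) = 3 - (108 + 3292) = 3 - 1*3400 = 3 - 3400 = -3397)
(Q + 2694)/(18056 + (T - P)) = (-38957 + 2694)/(18056 + (-3397 - 1*(-22482))) = -36263/(18056 + (-3397 + 22482)) = -36263/(18056 + 19085) = -36263/37141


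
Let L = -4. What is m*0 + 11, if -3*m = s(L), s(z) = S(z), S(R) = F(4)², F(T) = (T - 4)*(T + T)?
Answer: 11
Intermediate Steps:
F(T) = 2*T*(-4 + T) (F(T) = (-4 + T)*(2*T) = 2*T*(-4 + T))
S(R) = 0 (S(R) = (2*4*(-4 + 4))² = (2*4*0)² = 0² = 0)
s(z) = 0
m = 0 (m = -⅓*0 = 0)
m*0 + 11 = 0*0 + 11 = 0 + 11 = 11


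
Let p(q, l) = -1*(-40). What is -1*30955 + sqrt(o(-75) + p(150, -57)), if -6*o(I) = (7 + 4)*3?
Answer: -30955 + sqrt(138)/2 ≈ -30949.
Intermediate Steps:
p(q, l) = 40
o(I) = -11/2 (o(I) = -(7 + 4)*3/6 = -11*3/6 = -1/6*33 = -11/2)
-1*30955 + sqrt(o(-75) + p(150, -57)) = -1*30955 + sqrt(-11/2 + 40) = -30955 + sqrt(69/2) = -30955 + sqrt(138)/2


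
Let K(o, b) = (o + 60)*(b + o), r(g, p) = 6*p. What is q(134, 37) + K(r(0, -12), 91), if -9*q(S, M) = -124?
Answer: -1928/9 ≈ -214.22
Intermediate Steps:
q(S, M) = 124/9 (q(S, M) = -1/9*(-124) = 124/9)
K(o, b) = (60 + o)*(b + o)
q(134, 37) + K(r(0, -12), 91) = 124/9 + ((6*(-12))**2 + 60*91 + 60*(6*(-12)) + 91*(6*(-12))) = 124/9 + ((-72)**2 + 5460 + 60*(-72) + 91*(-72)) = 124/9 + (5184 + 5460 - 4320 - 6552) = 124/9 - 228 = -1928/9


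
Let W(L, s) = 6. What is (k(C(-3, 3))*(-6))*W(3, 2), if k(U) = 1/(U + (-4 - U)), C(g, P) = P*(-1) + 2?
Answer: 9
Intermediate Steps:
C(g, P) = 2 - P (C(g, P) = -P + 2 = 2 - P)
k(U) = -¼ (k(U) = 1/(-4) = -¼)
(k(C(-3, 3))*(-6))*W(3, 2) = -¼*(-6)*6 = (3/2)*6 = 9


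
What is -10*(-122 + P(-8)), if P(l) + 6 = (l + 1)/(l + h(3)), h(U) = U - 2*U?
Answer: 14010/11 ≈ 1273.6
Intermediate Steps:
h(U) = -U
P(l) = -6 + (1 + l)/(-3 + l) (P(l) = -6 + (l + 1)/(l - 1*3) = -6 + (1 + l)/(l - 3) = -6 + (1 + l)/(-3 + l))
-10*(-122 + P(-8)) = -10*(-122 + (19 - 5*(-8))/(-3 - 8)) = -10*(-122 + (19 + 40)/(-11)) = -10*(-122 - 1/11*59) = -10*(-122 - 59/11) = -10*(-1401/11) = 14010/11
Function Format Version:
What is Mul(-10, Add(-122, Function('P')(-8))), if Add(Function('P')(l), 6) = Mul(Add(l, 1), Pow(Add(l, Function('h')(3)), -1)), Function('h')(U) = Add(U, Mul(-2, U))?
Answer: Rational(14010, 11) ≈ 1273.6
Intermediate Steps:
Function('h')(U) = Mul(-1, U)
Function('P')(l) = Add(-6, Mul(Pow(Add(-3, l), -1), Add(1, l))) (Function('P')(l) = Add(-6, Mul(Add(l, 1), Pow(Add(l, Mul(-1, 3)), -1))) = Add(-6, Mul(Add(1, l), Pow(Add(l, -3), -1))) = Add(-6, Mul(Add(1, l), Pow(Add(-3, l), -1))) = Add(-6, Mul(Pow(Add(-3, l), -1), Add(1, l))))
Mul(-10, Add(-122, Function('P')(-8))) = Mul(-10, Add(-122, Mul(Pow(Add(-3, -8), -1), Add(19, Mul(-5, -8))))) = Mul(-10, Add(-122, Mul(Pow(-11, -1), Add(19, 40)))) = Mul(-10, Add(-122, Mul(Rational(-1, 11), 59))) = Mul(-10, Add(-122, Rational(-59, 11))) = Mul(-10, Rational(-1401, 11)) = Rational(14010, 11)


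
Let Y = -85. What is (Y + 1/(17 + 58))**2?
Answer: 40627876/5625 ≈ 7222.7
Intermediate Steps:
(Y + 1/(17 + 58))**2 = (-85 + 1/(17 + 58))**2 = (-85 + 1/75)**2 = (-6374/75)**2 = 40627876/5625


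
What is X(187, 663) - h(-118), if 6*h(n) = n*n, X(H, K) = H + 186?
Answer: -5843/3 ≈ -1947.7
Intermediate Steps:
X(H, K) = 186 + H
h(n) = n²/6 (h(n) = (n*n)/6 = n²/6)
X(187, 663) - h(-118) = (186 + 187) - (-118)²/6 = 373 - 13924/6 = 373 - 1*6962/3 = 373 - 6962/3 = -5843/3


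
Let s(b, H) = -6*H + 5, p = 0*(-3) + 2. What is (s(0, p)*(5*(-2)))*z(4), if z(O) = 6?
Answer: 420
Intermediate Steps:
p = 2 (p = 0 + 2 = 2)
s(b, H) = 5 - 6*H
(s(0, p)*(5*(-2)))*z(4) = ((5 - 6*2)*(5*(-2)))*6 = ((5 - 12)*(-10))*6 = -7*(-10)*6 = 70*6 = 420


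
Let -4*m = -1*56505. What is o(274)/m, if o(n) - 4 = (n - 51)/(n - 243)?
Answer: 1388/1751655 ≈ 0.00079239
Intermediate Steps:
o(n) = 4 + (-51 + n)/(-243 + n) (o(n) = 4 + (n - 51)/(n - 243) = 4 + (-51 + n)/(-243 + n))
m = 56505/4 (m = -(-1)*56505/4 = -1/4*(-56505) = 56505/4 ≈ 14126.)
o(274)/m = ((-1023 + 5*274)/(-243 + 274))/(56505/4) = ((-1023 + 1370)/31)*(4/56505) = ((1/31)*347)*(4/56505) = (347/31)*(4/56505) = 1388/1751655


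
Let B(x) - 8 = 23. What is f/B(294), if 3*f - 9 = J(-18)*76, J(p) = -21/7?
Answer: -73/31 ≈ -2.3548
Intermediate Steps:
B(x) = 31 (B(x) = 8 + 23 = 31)
J(p) = -3 (J(p) = -21*⅐ = -3)
f = -73 (f = 3 + (-3*76)/3 = 3 + (⅓)*(-228) = 3 - 76 = -73)
f/B(294) = -73/31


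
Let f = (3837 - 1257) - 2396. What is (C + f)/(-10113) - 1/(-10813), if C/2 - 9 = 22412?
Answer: -486856025/109351869 ≈ -4.4522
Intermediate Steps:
C = 44842 (C = 18 + 2*22412 = 18 + 44824 = 44842)
f = 184 (f = 2580 - 2396 = 184)
(C + f)/(-10113) - 1/(-10813) = (44842 + 184)/(-10113) - 1/(-10813) = 45026*(-1/10113) - 1*(-1/10813) = -45026/10113 + 1/10813 = -486856025/109351869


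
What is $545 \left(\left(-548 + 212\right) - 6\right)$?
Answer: $-186390$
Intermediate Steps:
$545 \left(\left(-548 + 212\right) - 6\right) = 545 \left(-336 - 6\right) = 545 \left(-342\right) = -186390$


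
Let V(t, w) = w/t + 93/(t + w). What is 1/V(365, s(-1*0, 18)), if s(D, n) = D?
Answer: 365/93 ≈ 3.9247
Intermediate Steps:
V(t, w) = 93/(t + w) + w/t
1/V(365, s(-1*0, 18)) = 1/(((-1*0)² + 93*365 + 365*(-1*0))/(365*(365 - 1*0))) = 1/((0² + 33945 + 365*0)/(365*(365 + 0))) = 1/((1/365)*(0 + 33945 + 0)/365) = 1/((1/365)*(1/365)*33945) = 1/(93/365) = 365/93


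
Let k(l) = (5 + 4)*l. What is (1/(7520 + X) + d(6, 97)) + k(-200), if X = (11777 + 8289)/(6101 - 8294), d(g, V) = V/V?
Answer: -29631855713/16471294 ≈ -1799.0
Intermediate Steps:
d(g, V) = 1
X = -20066/2193 (X = 20066/(-2193) = 20066*(-1/2193) = -20066/2193 ≈ -9.1500)
k(l) = 9*l
(1/(7520 + X) + d(6, 97)) + k(-200) = (1/(7520 - 20066/2193) + 1) + 9*(-200) = (1/(16471294/2193) + 1) - 1800 = (2193/16471294 + 1) - 1800 = 16473487/16471294 - 1800 = -29631855713/16471294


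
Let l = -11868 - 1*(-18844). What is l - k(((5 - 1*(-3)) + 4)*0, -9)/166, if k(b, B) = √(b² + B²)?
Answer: 1158007/166 ≈ 6975.9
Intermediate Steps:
l = 6976 (l = -11868 + 18844 = 6976)
k(b, B) = √(B² + b²)
l - k(((5 - 1*(-3)) + 4)*0, -9)/166 = 6976 - √((-9)² + (((5 - 1*(-3)) + 4)*0)²)/166 = 6976 - √(81 + (((5 + 3) + 4)*0)²)/166 = 6976 - √(81 + ((8 + 4)*0)²)/166 = 6976 - √(81 + (12*0)²)/166 = 6976 - √(81 + 0²)/166 = 6976 - √(81 + 0)/166 = 6976 - √81/166 = 6976 - 9/166 = 1158007/166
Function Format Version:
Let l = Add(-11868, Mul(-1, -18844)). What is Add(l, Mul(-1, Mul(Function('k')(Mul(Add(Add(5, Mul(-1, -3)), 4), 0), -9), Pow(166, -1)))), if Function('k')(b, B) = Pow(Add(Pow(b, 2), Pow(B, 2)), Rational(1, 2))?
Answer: Rational(1158007, 166) ≈ 6975.9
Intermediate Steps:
l = 6976 (l = Add(-11868, 18844) = 6976)
Function('k')(b, B) = Pow(Add(Pow(B, 2), Pow(b, 2)), Rational(1, 2))
Add(l, Mul(-1, Mul(Function('k')(Mul(Add(Add(5, Mul(-1, -3)), 4), 0), -9), Pow(166, -1)))) = Add(6976, Mul(-1, Mul(Pow(Add(Pow(-9, 2), Pow(Mul(Add(Add(5, Mul(-1, -3)), 4), 0), 2)), Rational(1, 2)), Pow(166, -1)))) = Add(6976, Mul(-1, Mul(Pow(Add(81, Pow(Mul(Add(Add(5, 3), 4), 0), 2)), Rational(1, 2)), Rational(1, 166)))) = Add(6976, Mul(-1, Mul(Pow(Add(81, Pow(Mul(Add(8, 4), 0), 2)), Rational(1, 2)), Rational(1, 166)))) = Add(6976, Mul(-1, Mul(Pow(Add(81, Pow(Mul(12, 0), 2)), Rational(1, 2)), Rational(1, 166)))) = Add(6976, Mul(-1, Mul(Pow(Add(81, Pow(0, 2)), Rational(1, 2)), Rational(1, 166)))) = Add(6976, Mul(-1, Mul(Pow(Add(81, 0), Rational(1, 2)), Rational(1, 166)))) = Add(6976, Mul(-1, Mul(Pow(81, Rational(1, 2)), Rational(1, 166)))) = Add(6976, Mul(-1, Mul(9, Rational(1, 166)))) = Add(6976, Mul(-1, Rational(9, 166))) = Add(6976, Rational(-9, 166)) = Rational(1158007, 166)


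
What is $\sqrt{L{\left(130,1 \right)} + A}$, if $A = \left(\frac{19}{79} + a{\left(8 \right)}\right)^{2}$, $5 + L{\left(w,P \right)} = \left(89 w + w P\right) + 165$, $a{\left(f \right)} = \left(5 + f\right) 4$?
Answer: $\frac{\sqrt{91050389}}{79} \approx 120.79$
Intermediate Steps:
$a{\left(f \right)} = 20 + 4 f$
$L{\left(w,P \right)} = 160 + 89 w + P w$ ($L{\left(w,P \right)} = -5 + \left(\left(89 w + w P\right) + 165\right) = -5 + \left(\left(89 w + P w\right) + 165\right) = -5 + \left(165 + 89 w + P w\right) = 160 + 89 w + P w$)
$A = \frac{17032129}{6241}$ ($A = \left(\frac{19}{79} + \left(20 + 4 \cdot 8\right)\right)^{2} = \left(19 \cdot \frac{1}{79} + \left(20 + 32\right)\right)^{2} = \left(\frac{19}{79} + 52\right)^{2} = \left(\frac{4127}{79}\right)^{2} = \frac{17032129}{6241} \approx 2729.1$)
$\sqrt{L{\left(130,1 \right)} + A} = \sqrt{\left(160 + 89 \cdot 130 + 1 \cdot 130\right) + \frac{17032129}{6241}} = \sqrt{\left(160 + 11570 + 130\right) + \frac{17032129}{6241}} = \sqrt{11860 + \frac{17032129}{6241}} = \sqrt{\frac{91050389}{6241}} = \frac{\sqrt{91050389}}{79}$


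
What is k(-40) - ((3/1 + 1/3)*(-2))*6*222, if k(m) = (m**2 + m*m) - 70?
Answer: 12010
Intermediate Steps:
k(m) = -70 + 2*m**2 (k(m) = (m**2 + m**2) - 70 = 2*m**2 - 70 = -70 + 2*m**2)
k(-40) - ((3/1 + 1/3)*(-2))*6*222 = (-70 + 2*(-40)**2) - ((3/1 + 1/3)*(-2))*6*222 = (-70 + 2*1600) - ((3*1 + 1*(1/3))*(-2))*6*222 = (-70 + 3200) - ((3 + 1/3)*(-2))*6*222 = 3130 - ((10/3)*(-2))*6*222 = 3130 - (-20/3*6)*222 = 3130 - (-40)*222 = 3130 - 1*(-8880) = 3130 + 8880 = 12010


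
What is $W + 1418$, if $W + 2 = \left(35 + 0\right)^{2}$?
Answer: $2641$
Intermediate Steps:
$W = 1223$ ($W = -2 + \left(35 + 0\right)^{2} = -2 + 35^{2} = -2 + 1225 = 1223$)
$W + 1418 = 1223 + 1418 = 2641$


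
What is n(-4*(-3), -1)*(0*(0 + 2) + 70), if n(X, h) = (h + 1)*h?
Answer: 0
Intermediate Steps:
n(X, h) = h*(1 + h) (n(X, h) = (1 + h)*h = h*(1 + h))
n(-4*(-3), -1)*(0*(0 + 2) + 70) = (-(1 - 1))*(0*(0 + 2) + 70) = (-1*0)*(0*2 + 70) = 0*(0 + 70) = 0*70 = 0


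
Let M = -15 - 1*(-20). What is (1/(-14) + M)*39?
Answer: 2691/14 ≈ 192.21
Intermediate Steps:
M = 5 (M = -15 + 20 = 5)
(1/(-14) + M)*39 = (1/(-14) + 5)*39 = (-1/14 + 5)*39 = (69/14)*39 = 2691/14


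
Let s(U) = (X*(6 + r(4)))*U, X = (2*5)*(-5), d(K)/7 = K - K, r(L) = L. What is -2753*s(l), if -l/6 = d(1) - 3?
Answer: 24777000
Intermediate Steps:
d(K) = 0 (d(K) = 7*(K - K) = 7*0 = 0)
l = 18 (l = -6*(0 - 3) = -6*(-3) = 18)
X = -50 (X = 10*(-5) = -50)
s(U) = -500*U (s(U) = (-50*(6 + 4))*U = (-50*10)*U = -500*U)
-2753*s(l) = -(-1376500)*18 = -2753*(-9000) = 24777000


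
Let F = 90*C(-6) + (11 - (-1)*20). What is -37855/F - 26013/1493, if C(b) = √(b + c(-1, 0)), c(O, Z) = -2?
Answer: 2*(-2341170*√2 + 28661959*I)/(1493*(-31*I + 180*√2)) ≈ -35.268 + 146.54*I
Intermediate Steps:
C(b) = √(-2 + b) (C(b) = √(b - 2) = √(-2 + b))
F = 31 + 180*I*√2 (F = 90*√(-2 - 6) + (11 - (-1)*20) = 90*√(-8) + (11 - 1*(-20)) = 90*(2*I*√2) + (11 + 20) = 180*I*√2 + 31 = 31 + 180*I*√2 ≈ 31.0 + 254.56*I)
-37855/F - 26013/1493 = -37855/(31 + 180*I*√2) - 26013/1493 = -26013/1493 - 37855/(31 + 180*I*√2)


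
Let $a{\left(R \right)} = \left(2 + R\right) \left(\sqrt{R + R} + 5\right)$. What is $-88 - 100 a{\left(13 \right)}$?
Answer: $-7588 - 1500 \sqrt{26} \approx -15237.0$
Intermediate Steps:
$a{\left(R \right)} = \left(2 + R\right) \left(5 + \sqrt{2} \sqrt{R}\right)$ ($a{\left(R \right)} = \left(2 + R\right) \left(\sqrt{2 R} + 5\right) = \left(2 + R\right) \left(\sqrt{2} \sqrt{R} + 5\right) = \left(2 + R\right) \left(5 + \sqrt{2} \sqrt{R}\right)$)
$-88 - 100 a{\left(13 \right)} = -88 - 100 \left(10 + 5 \cdot 13 + \sqrt{2} \cdot 13^{\frac{3}{2}} + 2 \sqrt{2} \sqrt{13}\right) = -88 - 100 \left(10 + 65 + \sqrt{2} \cdot 13 \sqrt{13} + 2 \sqrt{26}\right) = -88 - 100 \left(10 + 65 + 13 \sqrt{26} + 2 \sqrt{26}\right) = -88 - 100 \left(75 + 15 \sqrt{26}\right) = -88 - \left(7500 + 1500 \sqrt{26}\right) = -7588 - 1500 \sqrt{26}$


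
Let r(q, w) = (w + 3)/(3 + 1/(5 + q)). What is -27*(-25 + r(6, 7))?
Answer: 9990/17 ≈ 587.65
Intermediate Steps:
r(q, w) = (3 + w)/(3 + 1/(5 + q))
-27*(-25 + r(6, 7)) = -27*(-25 + (15 + 3*6 + 5*7 + 6*7)/(16 + 3*6)) = -27*(-25 + (15 + 18 + 35 + 42)/(16 + 18)) = -27*(-25 + 110/34) = -27*(-25 + (1/34)*110) = -27*(-25 + 55/17) = -27*(-370/17) = 9990/17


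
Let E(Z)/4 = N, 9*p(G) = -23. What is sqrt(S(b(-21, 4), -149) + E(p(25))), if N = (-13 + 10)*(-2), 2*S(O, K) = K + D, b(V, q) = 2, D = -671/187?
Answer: I*sqrt(15113)/17 ≈ 7.2315*I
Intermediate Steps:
D = -61/17 (D = -671*1/187 = -61/17 ≈ -3.5882)
p(G) = -23/9 (p(G) = (1/9)*(-23) = -23/9)
S(O, K) = -61/34 + K/2 (S(O, K) = (K - 61/17)/2 = (-61/17 + K)/2 = -61/34 + K/2)
N = 6 (N = -3*(-2) = 6)
E(Z) = 24 (E(Z) = 4*6 = 24)
sqrt(S(b(-21, 4), -149) + E(p(25))) = sqrt((-61/34 + (1/2)*(-149)) + 24) = sqrt((-61/34 - 149/2) + 24) = sqrt(-1297/17 + 24) = sqrt(-889/17) = I*sqrt(15113)/17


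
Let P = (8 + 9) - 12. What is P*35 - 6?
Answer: 169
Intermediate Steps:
P = 5 (P = 17 - 12 = 5)
P*35 - 6 = 5*35 - 6 = 175 - 6 = 169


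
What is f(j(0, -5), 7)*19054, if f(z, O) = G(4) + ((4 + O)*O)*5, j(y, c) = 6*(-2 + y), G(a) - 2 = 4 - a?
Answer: 7373898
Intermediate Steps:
G(a) = 6 - a (G(a) = 2 + (4 - a) = 6 - a)
j(y, c) = -12 + 6*y
f(z, O) = 2 + 5*O*(4 + O) (f(z, O) = (6 - 1*4) + ((4 + O)*O)*5 = (6 - 4) + (O*(4 + O))*5 = 2 + 5*O*(4 + O))
f(j(0, -5), 7)*19054 = (2 + 5*7**2 + 20*7)*19054 = (2 + 5*49 + 140)*19054 = (2 + 245 + 140)*19054 = 387*19054 = 7373898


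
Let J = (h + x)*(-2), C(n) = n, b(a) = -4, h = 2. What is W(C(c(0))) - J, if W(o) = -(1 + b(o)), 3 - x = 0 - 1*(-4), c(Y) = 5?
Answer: 5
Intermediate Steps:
x = -1 (x = 3 - (0 - 1*(-4)) = 3 - (0 + 4) = 3 - 1*4 = 3 - 4 = -1)
W(o) = 3 (W(o) = -(1 - 4) = -1*(-3) = 3)
J = -2 (J = (2 - 1)*(-2) = 1*(-2) = -2)
W(C(c(0))) - J = 3 - 1*(-2) = 3 + 2 = 5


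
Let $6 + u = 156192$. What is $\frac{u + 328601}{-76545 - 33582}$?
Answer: $- \frac{484787}{110127} \approx -4.4021$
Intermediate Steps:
$u = 156186$ ($u = -6 + 156192 = 156186$)
$\frac{u + 328601}{-76545 - 33582} = \frac{156186 + 328601}{-76545 - 33582} = \frac{484787}{-110127} = 484787 \left(- \frac{1}{110127}\right) = - \frac{484787}{110127}$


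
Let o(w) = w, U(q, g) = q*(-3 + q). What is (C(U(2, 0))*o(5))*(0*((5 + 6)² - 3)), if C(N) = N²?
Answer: 0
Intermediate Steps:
(C(U(2, 0))*o(5))*(0*((5 + 6)² - 3)) = ((2*(-3 + 2))²*5)*(0*((5 + 6)² - 3)) = ((2*(-1))²*5)*(0*(11² - 3)) = ((-2)²*5)*(0*(121 - 3)) = (4*5)*(0*118) = 20*0 = 0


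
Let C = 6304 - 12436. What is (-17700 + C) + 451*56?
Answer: 1424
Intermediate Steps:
C = -6132
(-17700 + C) + 451*56 = (-17700 - 6132) + 451*56 = -23832 + 25256 = 1424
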